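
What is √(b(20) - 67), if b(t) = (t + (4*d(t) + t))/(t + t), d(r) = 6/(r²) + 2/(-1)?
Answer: I*√661985/100 ≈ 8.1362*I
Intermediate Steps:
d(r) = -2 + 6/r² (d(r) = 6/r² + 2*(-1) = 6/r² - 2 = -2 + 6/r²)
b(t) = (-8 + 2*t + 24/t²)/(2*t) (b(t) = (t + (4*(-2 + 6/t²) + t))/(t + t) = (t + ((-8 + 24/t²) + t))/((2*t)) = (t + (-8 + t + 24/t²))*(1/(2*t)) = (-8 + 2*t + 24/t²)*(1/(2*t)) = (-8 + 2*t + 24/t²)/(2*t))
√(b(20) - 67) = √((1 - 4/20 + 12/20³) - 67) = √((1 - 4*1/20 + 12*(1/8000)) - 67) = √((1 - ⅕ + 3/2000) - 67) = √(1603/2000 - 67) = √(-132397/2000) = I*√661985/100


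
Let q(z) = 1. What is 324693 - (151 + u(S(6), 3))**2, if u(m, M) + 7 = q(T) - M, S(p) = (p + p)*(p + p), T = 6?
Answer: 304529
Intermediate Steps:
S(p) = 4*p**2 (S(p) = (2*p)*(2*p) = 4*p**2)
u(m, M) = -6 - M (u(m, M) = -7 + (1 - M) = -6 - M)
324693 - (151 + u(S(6), 3))**2 = 324693 - (151 + (-6 - 1*3))**2 = 324693 - (151 + (-6 - 3))**2 = 324693 - (151 - 9)**2 = 324693 - 1*142**2 = 324693 - 1*20164 = 324693 - 20164 = 304529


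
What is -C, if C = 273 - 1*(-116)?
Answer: -389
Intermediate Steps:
C = 389 (C = 273 + 116 = 389)
-C = -1*389 = -389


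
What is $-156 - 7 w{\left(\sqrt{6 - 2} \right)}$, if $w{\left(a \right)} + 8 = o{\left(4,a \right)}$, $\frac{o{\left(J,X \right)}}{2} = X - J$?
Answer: $-72$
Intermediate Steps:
$o{\left(J,X \right)} = - 2 J + 2 X$ ($o{\left(J,X \right)} = 2 \left(X - J\right) = - 2 J + 2 X$)
$w{\left(a \right)} = -16 + 2 a$ ($w{\left(a \right)} = -8 + \left(\left(-2\right) 4 + 2 a\right) = -8 + \left(-8 + 2 a\right) = -16 + 2 a$)
$-156 - 7 w{\left(\sqrt{6 - 2} \right)} = -156 - 7 \left(-16 + 2 \sqrt{6 - 2}\right) = -156 - 7 \left(-16 + 2 \sqrt{4}\right) = -156 - 7 \left(-16 + 2 \cdot 2\right) = -156 - 7 \left(-16 + 4\right) = -156 - -84 = -156 + 84 = -72$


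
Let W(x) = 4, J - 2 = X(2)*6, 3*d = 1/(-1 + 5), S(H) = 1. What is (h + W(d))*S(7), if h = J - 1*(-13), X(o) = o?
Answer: 31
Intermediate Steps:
d = 1/12 (d = 1/(3*(-1 + 5)) = (1/3)/4 = (1/3)*(1/4) = 1/12 ≈ 0.083333)
J = 14 (J = 2 + 2*6 = 2 + 12 = 14)
h = 27 (h = 14 - 1*(-13) = 14 + 13 = 27)
(h + W(d))*S(7) = (27 + 4)*1 = 31*1 = 31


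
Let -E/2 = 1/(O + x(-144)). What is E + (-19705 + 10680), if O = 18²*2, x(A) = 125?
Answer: -6976327/773 ≈ -9025.0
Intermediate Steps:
O = 648 (O = 324*2 = 648)
E = -2/773 (E = -2/(648 + 125) = -2/773 ≈ -0.0025873)
E + (-19705 + 10680) = -2/773 + (-19705 + 10680) = -2/773 - 9025 = -6976327/773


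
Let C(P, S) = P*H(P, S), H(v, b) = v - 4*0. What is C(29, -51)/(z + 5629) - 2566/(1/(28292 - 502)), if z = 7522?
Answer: -937786499299/13151 ≈ -7.1309e+7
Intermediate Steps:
H(v, b) = v (H(v, b) = v + 0 = v)
C(P, S) = P**2 (C(P, S) = P*P = P**2)
C(29, -51)/(z + 5629) - 2566/(1/(28292 - 502)) = 29**2/(7522 + 5629) - 2566/(1/(28292 - 502)) = 841/13151 - 2566/(1/27790) = 841*(1/13151) - 2566/1/27790 = 841/13151 - 2566*27790 = 841/13151 - 71309140 = -937786499299/13151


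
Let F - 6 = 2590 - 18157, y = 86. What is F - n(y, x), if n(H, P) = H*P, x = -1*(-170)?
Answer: -30181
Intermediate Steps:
x = 170
F = -15561 (F = 6 + (2590 - 18157) = 6 - 15567 = -15561)
F - n(y, x) = -15561 - 86*170 = -15561 - 1*14620 = -15561 - 14620 = -30181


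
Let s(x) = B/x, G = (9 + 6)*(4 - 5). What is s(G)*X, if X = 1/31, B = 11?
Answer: -11/465 ≈ -0.023656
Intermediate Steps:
X = 1/31 ≈ 0.032258
G = -15 (G = 15*(-1) = -15)
s(x) = 11/x
s(G)*X = (11/(-15))*(1/31) = (11*(-1/15))*(1/31) = -11/15*1/31 = -11/465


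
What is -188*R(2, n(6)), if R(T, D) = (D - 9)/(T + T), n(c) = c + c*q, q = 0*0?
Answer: 141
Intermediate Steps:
q = 0
n(c) = c (n(c) = c + c*0 = c + 0 = c)
R(T, D) = (-9 + D)/(2*T) (R(T, D) = (-9 + D)/((2*T)) = (-9 + D)*(1/(2*T)) = (-9 + D)/(2*T))
-188*R(2, n(6)) = -94*(-9 + 6)/2 = -94*(-3)/2 = -188*(-¾) = 141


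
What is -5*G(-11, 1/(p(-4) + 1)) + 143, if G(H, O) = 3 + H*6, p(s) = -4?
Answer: 458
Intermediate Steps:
G(H, O) = 3 + 6*H
-5*G(-11, 1/(p(-4) + 1)) + 143 = -5*(3 + 6*(-11)) + 143 = -5*(3 - 66) + 143 = -5*(-63) + 143 = 315 + 143 = 458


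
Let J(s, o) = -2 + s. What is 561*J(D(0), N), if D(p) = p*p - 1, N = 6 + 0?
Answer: -1683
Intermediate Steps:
N = 6
D(p) = -1 + p**2 (D(p) = p**2 - 1 = -1 + p**2)
561*J(D(0), N) = 561*(-2 + (-1 + 0**2)) = 561*(-2 + (-1 + 0)) = 561*(-2 - 1) = 561*(-3) = -1683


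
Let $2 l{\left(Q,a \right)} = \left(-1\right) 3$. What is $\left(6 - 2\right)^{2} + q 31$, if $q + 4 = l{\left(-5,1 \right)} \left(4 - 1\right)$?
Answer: $- \frac{495}{2} \approx -247.5$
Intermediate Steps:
$l{\left(Q,a \right)} = - \frac{3}{2}$ ($l{\left(Q,a \right)} = \frac{\left(-1\right) 3}{2} = \frac{1}{2} \left(-3\right) = - \frac{3}{2}$)
$q = - \frac{17}{2}$ ($q = -4 - \frac{3 \left(4 - 1\right)}{2} = -4 - \frac{9}{2} = - \frac{17}{2} \approx -8.5$)
$\left(6 - 2\right)^{2} + q 31 = \left(6 - 2\right)^{2} - \frac{527}{2} = 4^{2} - \frac{527}{2} = 16 - \frac{527}{2} = - \frac{495}{2}$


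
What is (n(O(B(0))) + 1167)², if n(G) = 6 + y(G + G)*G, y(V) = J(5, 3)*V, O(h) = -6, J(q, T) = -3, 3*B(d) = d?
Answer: 915849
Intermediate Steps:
B(d) = d/3
y(V) = -3*V
n(G) = 6 - 6*G² (n(G) = 6 + (-3*(G + G))*G = 6 + (-6*G)*G = 6 - 6*G²)
(n(O(B(0))) + 1167)² = ((6 - 6*(-6)²) + 1167)² = ((6 - 6*36) + 1167)² = ((6 - 216) + 1167)² = (-210 + 1167)² = 957² = 915849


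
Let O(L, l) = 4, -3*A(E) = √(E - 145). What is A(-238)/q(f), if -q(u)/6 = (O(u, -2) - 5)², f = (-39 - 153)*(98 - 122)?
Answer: I*√383/18 ≈ 1.0872*I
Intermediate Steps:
A(E) = -√(-145 + E)/3 (A(E) = -√(E - 145)/3 = -√(-145 + E)/3)
f = 4608 (f = -192*(-24) = 4608)
q(u) = -6 (q(u) = -6*(4 - 5)² = -6*(-1)² = -6*1 = -6)
A(-238)/q(f) = -√(-145 - 238)/3/(-6) = -I*√383/3*(-⅙) = I*√383/18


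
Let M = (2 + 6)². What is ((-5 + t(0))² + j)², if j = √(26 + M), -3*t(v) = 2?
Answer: 90811/81 + 578*√10/3 ≈ 1730.4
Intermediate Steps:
t(v) = -⅔ (t(v) = -⅓*2 = -⅔)
M = 64 (M = 8² = 64)
j = 3*√10 (j = √(26 + 64) = √90 = 3*√10 ≈ 9.4868)
((-5 + t(0))² + j)² = ((-5 - ⅔)² + 3*√10)² = ((-17/3)² + 3*√10)² = (289/9 + 3*√10)²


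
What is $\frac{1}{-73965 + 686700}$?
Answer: $\frac{1}{612735} \approx 1.632 \cdot 10^{-6}$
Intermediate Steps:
$\frac{1}{-73965 + 686700} = \frac{1}{612735}$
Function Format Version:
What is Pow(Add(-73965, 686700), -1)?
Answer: Rational(1, 612735) ≈ 1.6320e-6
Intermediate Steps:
Pow(Add(-73965, 686700), -1) = Pow(612735, -1) = Rational(1, 612735)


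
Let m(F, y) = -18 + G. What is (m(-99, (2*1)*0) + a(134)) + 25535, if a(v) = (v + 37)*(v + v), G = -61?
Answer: 71284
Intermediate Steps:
a(v) = 2*v*(37 + v) (a(v) = (37 + v)*(2*v) = 2*v*(37 + v))
m(F, y) = -79 (m(F, y) = -18 - 61 = -79)
(m(-99, (2*1)*0) + a(134)) + 25535 = (-79 + 2*134*(37 + 134)) + 25535 = (-79 + 2*134*171) + 25535 = (-79 + 45828) + 25535 = 45749 + 25535 = 71284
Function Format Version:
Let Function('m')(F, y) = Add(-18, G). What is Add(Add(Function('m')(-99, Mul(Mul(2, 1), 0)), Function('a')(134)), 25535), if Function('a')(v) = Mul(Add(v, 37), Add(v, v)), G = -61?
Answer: 71284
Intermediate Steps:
Function('a')(v) = Mul(2, v, Add(37, v)) (Function('a')(v) = Mul(Add(37, v), Mul(2, v)) = Mul(2, v, Add(37, v)))
Function('m')(F, y) = -79 (Function('m')(F, y) = Add(-18, -61) = -79)
Add(Add(Function('m')(-99, Mul(Mul(2, 1), 0)), Function('a')(134)), 25535) = Add(Add(-79, Mul(2, 134, Add(37, 134))), 25535) = Add(Add(-79, Mul(2, 134, 171)), 25535) = Add(Add(-79, 45828), 25535) = Add(45749, 25535) = 71284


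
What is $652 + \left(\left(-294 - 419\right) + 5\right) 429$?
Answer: $-303080$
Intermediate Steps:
$652 + \left(\left(-294 - 419\right) + 5\right) 429 = 652 + \left(-713 + 5\right) 429 = 652 - 303732 = -303080$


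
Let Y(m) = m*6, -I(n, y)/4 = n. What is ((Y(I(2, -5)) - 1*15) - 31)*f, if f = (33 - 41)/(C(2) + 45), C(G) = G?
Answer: 16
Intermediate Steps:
I(n, y) = -4*n
Y(m) = 6*m
f = -8/47 (f = (33 - 41)/(2 + 45) = -8/47 ≈ -0.17021)
((Y(I(2, -5)) - 1*15) - 31)*f = ((6*(-4*2) - 1*15) - 31)*(-8/47) = ((6*(-8) - 15) - 31)*(-8/47) = ((-48 - 15) - 31)*(-8/47) = (-63 - 31)*(-8/47) = -94*(-8/47) = 16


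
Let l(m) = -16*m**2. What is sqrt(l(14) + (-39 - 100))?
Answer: 5*I*sqrt(131) ≈ 57.228*I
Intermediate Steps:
sqrt(l(14) + (-39 - 100)) = sqrt(-16*14**2 + (-39 - 100)) = sqrt(-16*196 - 139) = sqrt(-3136 - 139) = sqrt(-3275) = 5*I*sqrt(131)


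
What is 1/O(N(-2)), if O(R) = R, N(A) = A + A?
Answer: -¼ ≈ -0.25000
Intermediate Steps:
N(A) = 2*A
1/O(N(-2)) = 1/(2*(-2)) = 1/(-4) = -¼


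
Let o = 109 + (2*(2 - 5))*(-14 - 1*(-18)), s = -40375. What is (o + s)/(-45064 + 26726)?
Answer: 20145/9169 ≈ 2.1971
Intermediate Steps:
o = 85 (o = 109 + (2*(-3))*(-14 + 18) = 109 - 6*4 = 109 - 24 = 85)
(o + s)/(-45064 + 26726) = (85 - 40375)/(-45064 + 26726) = -40290/(-18338) = -40290*(-1/18338) = 20145/9169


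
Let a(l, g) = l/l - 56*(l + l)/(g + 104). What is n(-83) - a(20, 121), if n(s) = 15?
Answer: 1078/45 ≈ 23.956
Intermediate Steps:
a(l, g) = 1 - 112*l/(104 + g) (a(l, g) = 1 - 56*2*l/(104 + g) = 1 - 112*l/(104 + g))
n(-83) - a(20, 121) = 15 - (104 + 121 - 112*20)/(104 + 121) = 15 - (104 + 121 - 2240)/225 = 15 - (-2015)/225 = 15 - 1*(-403/45) = 15 + 403/45 = 1078/45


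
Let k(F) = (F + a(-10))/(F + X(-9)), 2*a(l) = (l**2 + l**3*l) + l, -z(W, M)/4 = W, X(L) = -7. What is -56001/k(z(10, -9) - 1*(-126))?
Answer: -4424079/5131 ≈ -862.23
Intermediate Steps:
z(W, M) = -4*W
a(l) = l/2 + l**2/2 + l**4/2 (a(l) = ((l**2 + l**3*l) + l)/2 = ((l**2 + l**4) + l)/2 = (l + l**2 + l**4)/2 = l/2 + l**2/2 + l**4/2)
k(F) = (5045 + F)/(-7 + F) (k(F) = (F + (1/2)*(-10)*(1 - 10 + (-10)**3))/(F - 7) = (F + (1/2)*(-10)*(1 - 10 - 1000))/(-7 + F) = (F + (1/2)*(-10)*(-1009))/(-7 + F) = (F + 5045)/(-7 + F) = (5045 + F)/(-7 + F))
-56001/k(z(10, -9) - 1*(-126)) = -56001*(-7 + (-4*10 - 1*(-126)))/(5045 + (-4*10 - 1*(-126))) = -56001*(-7 + (-40 + 126))/(5045 + (-40 + 126)) = -56001*(-7 + 86)/(5045 + 86) = -56001/(5131/79) = -56001/((1/79)*5131) = -56001/5131/79 = -56001*79/5131 = -4424079/5131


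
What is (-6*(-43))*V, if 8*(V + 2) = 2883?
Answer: 369843/4 ≈ 92461.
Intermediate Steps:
V = 2867/8 (V = -2 + (⅛)*2883 = -2 + 2883/8 = 2867/8 ≈ 358.38)
(-6*(-43))*V = -6*(-43)*(2867/8) = 258*(2867/8) = 369843/4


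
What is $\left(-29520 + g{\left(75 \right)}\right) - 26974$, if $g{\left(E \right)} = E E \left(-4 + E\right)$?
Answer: $342881$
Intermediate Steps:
$g{\left(E \right)} = E^{2} \left(-4 + E\right)$
$\left(-29520 + g{\left(75 \right)}\right) - 26974 = \left(-29520 + 75^{2} \left(-4 + 75\right)\right) - 26974 = \left(-29520 + 5625 \cdot 71\right) - 26974 = \left(-29520 + 399375\right) - 26974 = 369855 - 26974 = 342881$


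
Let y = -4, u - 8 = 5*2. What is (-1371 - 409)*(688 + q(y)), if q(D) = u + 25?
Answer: -1301180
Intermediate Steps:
u = 18 (u = 8 + 5*2 = 8 + 10 = 18)
q(D) = 43 (q(D) = 18 + 25 = 43)
(-1371 - 409)*(688 + q(y)) = (-1371 - 409)*(688 + 43) = -1780*731 = -1301180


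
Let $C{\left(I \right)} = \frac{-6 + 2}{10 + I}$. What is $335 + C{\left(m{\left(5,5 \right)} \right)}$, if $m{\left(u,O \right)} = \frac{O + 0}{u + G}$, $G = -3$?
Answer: $\frac{8367}{25} \approx 334.68$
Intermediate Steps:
$m{\left(u,O \right)} = \frac{O}{-3 + u}$ ($m{\left(u,O \right)} = \frac{O + 0}{u - 3} = \frac{O}{-3 + u}$)
$C{\left(I \right)} = - \frac{4}{10 + I}$
$335 + C{\left(m{\left(5,5 \right)} \right)} = 335 - \frac{4}{10 + \frac{5}{-3 + 5}} = 335 - \frac{4}{10 + \frac{5}{2}} = 335 - \frac{4}{\frac{25}{2}} = 335 - \frac{8}{25} = \frac{8367}{25}$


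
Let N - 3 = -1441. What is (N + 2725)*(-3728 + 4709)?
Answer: 1262547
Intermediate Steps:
N = -1438 (N = 3 - 1441 = -1438)
(N + 2725)*(-3728 + 4709) = (-1438 + 2725)*(-3728 + 4709) = 1287*981 = 1262547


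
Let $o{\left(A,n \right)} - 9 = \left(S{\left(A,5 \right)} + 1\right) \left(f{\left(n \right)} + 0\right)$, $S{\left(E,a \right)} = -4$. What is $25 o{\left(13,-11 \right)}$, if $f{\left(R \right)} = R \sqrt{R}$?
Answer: $225 + 825 i \sqrt{11} \approx 225.0 + 2736.2 i$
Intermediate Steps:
$f{\left(R \right)} = R^{\frac{3}{2}}$
$o{\left(A,n \right)} = 9 - 3 n^{\frac{3}{2}}$ ($o{\left(A,n \right)} = 9 + \left(-4 + 1\right) \left(n^{\frac{3}{2}} + 0\right) = 9 - 3 n^{\frac{3}{2}}$)
$25 o{\left(13,-11 \right)} = 25 \left(9 - 3 \left(-11\right)^{\frac{3}{2}}\right) = 25 \left(9 - 3 \left(- 11 i \sqrt{11}\right)\right) = 25 \left(9 + 33 i \sqrt{11}\right) = 225 + 825 i \sqrt{11}$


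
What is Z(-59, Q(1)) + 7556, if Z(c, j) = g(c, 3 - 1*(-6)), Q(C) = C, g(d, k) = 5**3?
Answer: 7681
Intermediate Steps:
g(d, k) = 125
Z(c, j) = 125
Z(-59, Q(1)) + 7556 = 125 + 7556 = 7681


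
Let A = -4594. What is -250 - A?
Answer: 4344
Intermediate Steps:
-250 - A = -250 - 1*(-4594) = -250 + 4594 = 4344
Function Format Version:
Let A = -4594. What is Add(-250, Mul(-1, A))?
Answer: 4344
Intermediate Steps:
Add(-250, Mul(-1, A)) = Add(-250, Mul(-1, -4594)) = Add(-250, 4594) = 4344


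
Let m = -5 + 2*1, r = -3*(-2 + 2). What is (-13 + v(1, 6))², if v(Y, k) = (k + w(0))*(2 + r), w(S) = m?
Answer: 49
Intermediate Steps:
r = 0 (r = -3*0 = 0)
m = -3 (m = -5 + 2 = -3)
w(S) = -3
v(Y, k) = -6 + 2*k (v(Y, k) = (k - 3)*(2 + 0) = (-3 + k)*2 = -6 + 2*k)
(-13 + v(1, 6))² = (-13 + (-6 + 2*6))² = (-13 + (-6 + 12))² = (-13 + 6)² = (-7)² = 49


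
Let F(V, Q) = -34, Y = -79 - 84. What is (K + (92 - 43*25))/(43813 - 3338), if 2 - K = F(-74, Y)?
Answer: -947/40475 ≈ -0.023397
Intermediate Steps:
Y = -163
K = 36 (K = 2 - 1*(-34) = 2 + 34 = 36)
(K + (92 - 43*25))/(43813 - 3338) = (36 + (92 - 43*25))/(43813 - 3338) = (36 + (92 - 1075))/40475 = (36 - 983)*(1/40475) = -947*1/40475 = -947/40475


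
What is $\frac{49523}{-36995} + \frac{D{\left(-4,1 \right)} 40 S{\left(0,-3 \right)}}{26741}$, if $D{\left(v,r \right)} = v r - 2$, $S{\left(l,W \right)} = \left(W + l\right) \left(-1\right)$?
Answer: $- \frac{1350930943}{989283295} \approx -1.3656$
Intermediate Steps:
$S{\left(l,W \right)} = - W - l$
$D{\left(v,r \right)} = -2 + r v$ ($D{\left(v,r \right)} = r v - 2 = -2 + r v$)
$\frac{49523}{-36995} + \frac{D{\left(-4,1 \right)} 40 S{\left(0,-3 \right)}}{26741} = \frac{49523}{-36995} + \frac{\left(-2 + 1 \left(-4\right)\right) 40 \left(\left(-1\right) \left(-3\right) - 0\right)}{26741} = 49523 \left(- \frac{1}{36995}\right) + \left(-2 - 4\right) 40 \left(3 + 0\right) \frac{1}{26741} = - \frac{49523}{36995} + - 6 \cdot 40 \cdot 3 \cdot \frac{1}{26741} = - \frac{49523}{36995} + \left(-6\right) 120 \cdot \frac{1}{26741} = - \frac{49523}{36995} - \frac{720}{26741} = - \frac{1350930943}{989283295}$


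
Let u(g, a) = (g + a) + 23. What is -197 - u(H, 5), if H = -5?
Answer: -220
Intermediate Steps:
u(g, a) = 23 + a + g (u(g, a) = (a + g) + 23 = 23 + a + g)
-197 - u(H, 5) = -197 - (23 + 5 - 5) = -197 - 1*23 = -197 - 23 = -220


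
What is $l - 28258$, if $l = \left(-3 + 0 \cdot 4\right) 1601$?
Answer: $-33061$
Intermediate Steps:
$l = -4803$ ($l = \left(-3 + 0\right) 1601 = \left(-3\right) 1601 = -4803$)
$l - 28258 = -4803 - 28258 = -33061$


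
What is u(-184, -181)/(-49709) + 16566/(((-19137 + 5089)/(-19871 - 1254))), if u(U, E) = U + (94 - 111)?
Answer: 8698001454699/349156016 ≈ 24912.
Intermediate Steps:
u(U, E) = -17 + U (u(U, E) = U - 17 = -17 + U)
u(-184, -181)/(-49709) + 16566/(((-19137 + 5089)/(-19871 - 1254))) = (-17 - 184)/(-49709) + 16566/(((-19137 + 5089)/(-19871 - 1254))) = -201*(-1/49709) + 16566/((-14048/(-21125))) = 201/49709 + 16566/((-14048*(-1/21125))) = 201/49709 + 16566/(14048/21125) = 201/49709 + 16566*(21125/14048) = 201/49709 + 174978375/7024 = 8698001454699/349156016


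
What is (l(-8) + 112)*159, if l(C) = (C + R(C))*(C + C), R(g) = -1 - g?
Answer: 20352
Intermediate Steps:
l(C) = -2*C (l(C) = (C + (-1 - C))*(C + C) = -2*C)
(l(-8) + 112)*159 = (-2*(-8) + 112)*159 = (16 + 112)*159 = 128*159 = 20352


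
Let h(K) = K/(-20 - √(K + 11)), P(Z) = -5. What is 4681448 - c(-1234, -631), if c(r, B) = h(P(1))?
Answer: 922245206/197 + 5*√6/394 ≈ 4.6814e+6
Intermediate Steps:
h(K) = K/(-20 - √(11 + K))
c(r, B) = 5/(20 + √6) (c(r, B) = -1*(-5)/(20 + √(11 - 5)) = -1*(-5)/(20 + √6) = 5/(20 + √6))
4681448 - c(-1234, -631) = 4681448 - (50/197 - 5*√6/394) = 4681448 + (-50/197 + 5*√6/394) = 922245206/197 + 5*√6/394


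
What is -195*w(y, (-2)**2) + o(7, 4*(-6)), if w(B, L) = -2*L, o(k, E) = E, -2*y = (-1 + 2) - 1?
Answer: 1536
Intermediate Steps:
y = 0 (y = -((-1 + 2) - 1)/2 = -(1 - 1)/2 = -1/2*0 = 0)
-195*w(y, (-2)**2) + o(7, 4*(-6)) = -(-390)*(-2)**2 + 4*(-6) = -(-390)*4 - 24 = -195*(-8) - 24 = 1560 - 24 = 1536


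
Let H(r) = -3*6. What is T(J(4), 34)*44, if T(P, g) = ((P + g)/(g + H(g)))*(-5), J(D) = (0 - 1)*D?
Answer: -825/2 ≈ -412.50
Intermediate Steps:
J(D) = -D
H(r) = -18
T(P, g) = -5*(P + g)/(-18 + g) (T(P, g) = ((P + g)/(g - 18))*(-5) = ((P + g)/(-18 + g))*(-5) = -5*(P + g)/(-18 + g))
T(J(4), 34)*44 = (5*(-(-1)*4 - 1*34)/(-18 + 34))*44 = (5*(-1*(-4) - 34)/16)*44 = (5*(1/16)*(4 - 34))*44 = (5*(1/16)*(-30))*44 = -75/8*44 = -825/2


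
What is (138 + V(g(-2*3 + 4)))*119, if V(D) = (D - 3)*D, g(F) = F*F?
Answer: 16898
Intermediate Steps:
g(F) = F²
V(D) = D*(-3 + D) (V(D) = (-3 + D)*D = D*(-3 + D))
(138 + V(g(-2*3 + 4)))*119 = (138 + (-2*3 + 4)²*(-3 + (-2*3 + 4)²))*119 = (138 + (-6 + 4)²*(-3 + (-6 + 4)²))*119 = (138 + (-2)²*(-3 + (-2)²))*119 = (138 + 4*(-3 + 4))*119 = (138 + 4*1)*119 = (138 + 4)*119 = 142*119 = 16898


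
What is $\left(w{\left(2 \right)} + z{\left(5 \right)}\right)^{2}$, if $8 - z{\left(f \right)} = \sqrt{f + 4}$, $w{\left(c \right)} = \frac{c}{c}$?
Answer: $36$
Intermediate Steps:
$w{\left(c \right)} = 1$
$z{\left(f \right)} = 8 - \sqrt{4 + f}$ ($z{\left(f \right)} = 8 - \sqrt{f + 4} = 8 - \sqrt{4 + f}$)
$\left(w{\left(2 \right)} + z{\left(5 \right)}\right)^{2} = \left(1 + \left(8 - \sqrt{4 + 5}\right)\right)^{2} = \left(1 + \left(8 - \sqrt{9}\right)\right)^{2} = \left(1 + \left(8 - 3\right)\right)^{2} = \left(1 + 5\right)^{2} = 6^{2} = 36$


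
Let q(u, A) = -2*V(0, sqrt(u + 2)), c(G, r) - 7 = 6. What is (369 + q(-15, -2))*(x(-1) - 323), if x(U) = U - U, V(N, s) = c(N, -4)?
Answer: -110789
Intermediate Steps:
c(G, r) = 13 (c(G, r) = 7 + 6 = 13)
V(N, s) = 13
x(U) = 0
q(u, A) = -26 (q(u, A) = -2*13 = -26)
(369 + q(-15, -2))*(x(-1) - 323) = (369 - 26)*(0 - 323) = 343*(-323) = -110789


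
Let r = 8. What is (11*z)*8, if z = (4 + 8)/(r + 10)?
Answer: 176/3 ≈ 58.667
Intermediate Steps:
z = 2/3 (z = (4 + 8)/(8 + 10) = 12/18 = 12*(1/18) = 2/3 ≈ 0.66667)
(11*z)*8 = (11*(2/3))*8 = (22/3)*8 = 176/3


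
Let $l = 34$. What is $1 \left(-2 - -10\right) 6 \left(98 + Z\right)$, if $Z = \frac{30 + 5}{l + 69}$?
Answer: $\frac{486192}{103} \approx 4720.3$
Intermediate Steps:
$Z = \frac{35}{103}$ ($Z = \frac{30 + 5}{34 + 69} = \frac{35}{103} \approx 0.33981$)
$1 \left(-2 - -10\right) 6 \left(98 + Z\right) = 1 \left(-2 - -10\right) 6 \left(98 + \frac{35}{103}\right) = 1 \left(-2 + 10\right) 6 \cdot \frac{10129}{103} = 1 \cdot 8 \cdot 6 \cdot \frac{10129}{103} = 8 \cdot 6 \cdot \frac{10129}{103} = 48 \cdot \frac{10129}{103} = \frac{486192}{103}$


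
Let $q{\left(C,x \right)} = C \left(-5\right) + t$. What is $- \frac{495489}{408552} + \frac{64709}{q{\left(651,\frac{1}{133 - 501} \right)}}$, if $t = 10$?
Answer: $- \frac{9348284391}{441917080} \approx -21.154$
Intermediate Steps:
$q{\left(C,x \right)} = 10 - 5 C$ ($q{\left(C,x \right)} = C \left(-5\right) + 10 = - 5 C + 10 = 10 - 5 C$)
$- \frac{495489}{408552} + \frac{64709}{q{\left(651,\frac{1}{133 - 501} \right)}} = - \frac{495489}{408552} + \frac{64709}{10 - 3255} = \left(-495489\right) \frac{1}{408552} + \frac{64709}{10 - 3255} = - \frac{165163}{136184} + \frac{64709}{-3245} = - \frac{165163}{136184} + 64709 \left(- \frac{1}{3245}\right) = - \frac{165163}{136184} - \frac{64709}{3245} = - \frac{9348284391}{441917080}$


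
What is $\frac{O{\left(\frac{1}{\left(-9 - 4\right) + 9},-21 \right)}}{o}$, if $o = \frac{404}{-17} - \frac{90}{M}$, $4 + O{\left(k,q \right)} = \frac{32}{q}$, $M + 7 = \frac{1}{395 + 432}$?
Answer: $\frac{5706968}{11266941} \approx 0.50652$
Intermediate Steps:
$M = - \frac{5788}{827}$ ($M = -7 + \frac{1}{395 + 432} = -7 + \frac{1}{827} = - \frac{5788}{827} \approx -6.9988$)
$O{\left(k,q \right)} = -4 + \frac{32}{q}$
$o = - \frac{536521}{49198}$ ($o = \frac{404}{-17} - \frac{90}{- \frac{5788}{827}} = 404 \left(- \frac{1}{17}\right) - - \frac{37215}{2894} = - \frac{404}{17} + \frac{37215}{2894} = - \frac{536521}{49198} \approx -10.905$)
$\frac{O{\left(\frac{1}{\left(-9 - 4\right) + 9},-21 \right)}}{o} = \frac{-4 + \frac{32}{-21}}{- \frac{536521}{49198}} = \left(-4 + 32 \left(- \frac{1}{21}\right)\right) \left(- \frac{49198}{536521}\right) = \left(-4 - \frac{32}{21}\right) \left(- \frac{49198}{536521}\right) = \left(- \frac{116}{21}\right) \left(- \frac{49198}{536521}\right) = \frac{5706968}{11266941}$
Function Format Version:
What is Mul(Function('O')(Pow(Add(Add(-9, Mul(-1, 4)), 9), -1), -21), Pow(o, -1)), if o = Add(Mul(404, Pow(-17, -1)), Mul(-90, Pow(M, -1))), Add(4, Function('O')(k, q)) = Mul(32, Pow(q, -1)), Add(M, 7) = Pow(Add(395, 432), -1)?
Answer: Rational(5706968, 11266941) ≈ 0.50652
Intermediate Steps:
M = Rational(-5788, 827) (M = Add(-7, Pow(Add(395, 432), -1)) = Add(-7, Pow(827, -1)) = Add(-7, Rational(1, 827)) = Rational(-5788, 827) ≈ -6.9988)
Function('O')(k, q) = Add(-4, Mul(32, Pow(q, -1)))
o = Rational(-536521, 49198) (o = Add(Mul(404, Pow(-17, -1)), Mul(-90, Pow(Rational(-5788, 827), -1))) = Add(Mul(404, Rational(-1, 17)), Mul(-90, Rational(-827, 5788))) = Add(Rational(-404, 17), Rational(37215, 2894)) = Rational(-536521, 49198) ≈ -10.905)
Mul(Function('O')(Pow(Add(Add(-9, Mul(-1, 4)), 9), -1), -21), Pow(o, -1)) = Mul(Add(-4, Mul(32, Pow(-21, -1))), Pow(Rational(-536521, 49198), -1)) = Mul(Add(-4, Mul(32, Rational(-1, 21))), Rational(-49198, 536521)) = Mul(Add(-4, Rational(-32, 21)), Rational(-49198, 536521)) = Mul(Rational(-116, 21), Rational(-49198, 536521)) = Rational(5706968, 11266941)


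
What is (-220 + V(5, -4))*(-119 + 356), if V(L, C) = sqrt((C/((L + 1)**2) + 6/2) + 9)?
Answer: -52140 + 79*sqrt(107) ≈ -51323.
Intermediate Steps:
V(L, C) = sqrt(12 + C/(1 + L)**2) (V(L, C) = sqrt((C/((1 + L)**2) + 6*(1/2)) + 9) = sqrt((C/(1 + L)**2 + 3) + 9) = sqrt((3 + C/(1 + L)**2) + 9) = sqrt(12 + C/(1 + L)**2))
(-220 + V(5, -4))*(-119 + 356) = (-220 + sqrt(12 - 4/(1 + 5)**2))*(-119 + 356) = (-220 + sqrt(12 - 4/6**2))*237 = (-220 + sqrt(12 - 4*1/36))*237 = (-220 + sqrt(12 - 1/9))*237 = (-220 + sqrt(107/9))*237 = (-220 + sqrt(107)/3)*237 = -52140 + 79*sqrt(107)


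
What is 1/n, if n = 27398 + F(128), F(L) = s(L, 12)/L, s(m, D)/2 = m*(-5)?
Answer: 1/27388 ≈ 3.6512e-5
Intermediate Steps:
s(m, D) = -10*m (s(m, D) = 2*(m*(-5)) = 2*(-5*m) = -10*m)
F(L) = -10 (F(L) = (-10*L)/L = -10)
n = 27388 (n = 27398 - 10 = 27388)
1/n = 1/27388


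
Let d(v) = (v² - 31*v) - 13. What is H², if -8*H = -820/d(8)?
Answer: 42025/155236 ≈ 0.27072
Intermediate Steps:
d(v) = -13 + v² - 31*v
H = -205/394 (H = -(-205)/(2*(-13 + 8² - 31*8)) = -(-205)/(2*(-13 + 64 - 248)) = -(-205)/(2*(-197)) = -(-205)*(-1)/(2*197) = -⅛*820/197 = -205/394 ≈ -0.52030)
H² = (-205/394)² = 42025/155236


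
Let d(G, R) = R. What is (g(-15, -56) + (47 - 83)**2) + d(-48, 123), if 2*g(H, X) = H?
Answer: 2823/2 ≈ 1411.5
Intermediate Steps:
g(H, X) = H/2
(g(-15, -56) + (47 - 83)**2) + d(-48, 123) = ((1/2)*(-15) + (47 - 83)**2) + 123 = (-15/2 + (-36)**2) + 123 = (-15/2 + 1296) + 123 = 2577/2 + 123 = 2823/2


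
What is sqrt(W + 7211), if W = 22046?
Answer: sqrt(29257) ≈ 171.05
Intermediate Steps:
sqrt(W + 7211) = sqrt(22046 + 7211) = sqrt(29257)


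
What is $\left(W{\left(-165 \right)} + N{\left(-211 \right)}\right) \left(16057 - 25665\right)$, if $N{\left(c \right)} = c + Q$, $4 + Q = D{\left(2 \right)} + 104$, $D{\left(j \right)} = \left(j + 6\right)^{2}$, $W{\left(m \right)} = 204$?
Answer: $-1508456$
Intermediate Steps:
$D{\left(j \right)} = \left(6 + j\right)^{2}$
$Q = 164$ ($Q = -4 + \left(\left(6 + 2\right)^{2} + 104\right) = -4 + \left(8^{2} + 104\right) = -4 + \left(64 + 104\right) = -4 + 168 = 164$)
$N{\left(c \right)} = 164 + c$ ($N{\left(c \right)} = c + 164 = 164 + c$)
$\left(W{\left(-165 \right)} + N{\left(-211 \right)}\right) \left(16057 - 25665\right) = \left(204 + \left(164 - 211\right)\right) \left(16057 - 25665\right) = \left(204 - 47\right) \left(-9608\right) = 157 \left(-9608\right) = -1508456$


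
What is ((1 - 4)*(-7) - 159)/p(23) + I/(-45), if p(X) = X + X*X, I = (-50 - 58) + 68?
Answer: 23/36 ≈ 0.63889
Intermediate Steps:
I = -40 (I = -108 + 68 = -40)
p(X) = X + X²
((1 - 4)*(-7) - 159)/p(23) + I/(-45) = ((1 - 4)*(-7) - 159)/((23*(1 + 23))) - 40/(-45) = (-3*(-7) - 159)/((23*24)) - 40*(-1/45) = (21 - 159)/552 + 8/9 = -138*1/552 + 8/9 = -¼ + 8/9 = 23/36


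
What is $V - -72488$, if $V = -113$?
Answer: $72375$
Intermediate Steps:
$V - -72488 = -113 - -72488 = -113 + 72488 = 72375$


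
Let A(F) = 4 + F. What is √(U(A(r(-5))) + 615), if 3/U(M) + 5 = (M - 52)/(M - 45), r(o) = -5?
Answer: √2138101/59 ≈ 24.783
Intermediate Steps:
U(M) = 3/(-5 + (-52 + M)/(-45 + M)) (U(M) = 3/(-5 + (M - 52)/(M - 45)) = 3/(-5 + (-52 + M)/(-45 + M)))
√(U(A(r(-5))) + 615) = √(3*(45 - (4 - 5))/(-173 + 4*(4 - 5)) + 615) = √(3*(45 - 1*(-1))/(-173 + 4*(-1)) + 615) = √(3*(45 + 1)/(-173 - 4) + 615) = √(3*46/(-177) + 615) = √(3*(-1/177)*46 + 615) = √(-46/59 + 615) = √(36239/59) = √2138101/59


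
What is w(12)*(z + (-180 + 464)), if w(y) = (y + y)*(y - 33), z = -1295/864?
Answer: -1708567/12 ≈ -1.4238e+5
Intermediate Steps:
z = -1295/864 (z = -1295*1/864 = -1295/864 ≈ -1.4988)
w(y) = 2*y*(-33 + y) (w(y) = (2*y)*(-33 + y) = 2*y*(-33 + y))
w(12)*(z + (-180 + 464)) = (2*12*(-33 + 12))*(-1295/864 + (-180 + 464)) = (2*12*(-21))*(-1295/864 + 284) = -504*244081/864 = -1708567/12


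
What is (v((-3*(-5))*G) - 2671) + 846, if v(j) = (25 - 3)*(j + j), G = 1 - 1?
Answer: -1825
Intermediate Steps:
G = 0
v(j) = 44*j (v(j) = 22*(2*j) = 44*j)
(v((-3*(-5))*G) - 2671) + 846 = (44*(-3*(-5)*0) - 2671) + 846 = (44*(15*0) - 2671) + 846 = (44*0 - 2671) + 846 = (0 - 2671) + 846 = -2671 + 846 = -1825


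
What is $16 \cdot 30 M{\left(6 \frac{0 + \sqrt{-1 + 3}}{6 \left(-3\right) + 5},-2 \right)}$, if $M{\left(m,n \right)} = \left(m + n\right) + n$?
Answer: $-1920 - \frac{2880 \sqrt{2}}{13} \approx -2233.3$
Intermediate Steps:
$M{\left(m,n \right)} = m + 2 n$
$16 \cdot 30 M{\left(6 \frac{0 + \sqrt{-1 + 3}}{6 \left(-3\right) + 5},-2 \right)} = 16 \cdot 30 \left(6 \frac{0 + \sqrt{-1 + 3}}{6 \left(-3\right) + 5} + 2 \left(-2\right)\right) = 480 \left(6 \frac{0 + \sqrt{2}}{-18 + 5} - 4\right) = 480 \left(6 \frac{\sqrt{2}}{-13} - 4\right) = 480 \left(6 \sqrt{2} \left(- \frac{1}{13}\right) - 4\right) = 480 \left(6 \left(- \frac{\sqrt{2}}{13}\right) - 4\right) = 480 \left(- \frac{6 \sqrt{2}}{13} - 4\right) = 480 \left(-4 - \frac{6 \sqrt{2}}{13}\right) = -1920 - \frac{2880 \sqrt{2}}{13}$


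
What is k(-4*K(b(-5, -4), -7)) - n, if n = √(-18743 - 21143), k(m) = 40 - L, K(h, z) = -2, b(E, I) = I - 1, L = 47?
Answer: -7 - 7*I*√814 ≈ -7.0 - 199.71*I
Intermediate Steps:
b(E, I) = -1 + I
k(m) = -7 (k(m) = 40 - 1*47 = 40 - 47 = -7)
n = 7*I*√814 (n = √(-39886) = 7*I*√814 ≈ 199.71*I)
k(-4*K(b(-5, -4), -7)) - n = -7 - 7*I*√814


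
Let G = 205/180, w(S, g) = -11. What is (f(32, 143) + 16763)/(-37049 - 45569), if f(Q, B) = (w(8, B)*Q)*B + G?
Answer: 1208587/2974248 ≈ 0.40635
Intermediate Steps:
G = 41/36 (G = 205*(1/180) = 41/36 ≈ 1.1389)
f(Q, B) = 41/36 - 11*B*Q (f(Q, B) = (-11*Q)*B + 41/36 = -11*B*Q + 41/36 = 41/36 - 11*B*Q)
(f(32, 143) + 16763)/(-37049 - 45569) = ((41/36 - 11*143*32) + 16763)/(-37049 - 45569) = ((41/36 - 50336) + 16763)/(-82618) = (-1812055/36 + 16763)*(-1/82618) = -1208587/36*(-1/82618) = 1208587/2974248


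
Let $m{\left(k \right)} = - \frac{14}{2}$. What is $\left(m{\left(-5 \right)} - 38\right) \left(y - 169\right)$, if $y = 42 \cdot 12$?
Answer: $-15075$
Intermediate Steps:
$y = 504$
$m{\left(k \right)} = -7$ ($m{\left(k \right)} = \left(-14\right) \frac{1}{2} = -7$)
$\left(m{\left(-5 \right)} - 38\right) \left(y - 169\right) = \left(-7 - 38\right) \left(504 - 169\right) = \left(-45\right) 335 = -15075$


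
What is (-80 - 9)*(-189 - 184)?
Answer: 33197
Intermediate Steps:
(-80 - 9)*(-189 - 184) = -89*(-373) = 33197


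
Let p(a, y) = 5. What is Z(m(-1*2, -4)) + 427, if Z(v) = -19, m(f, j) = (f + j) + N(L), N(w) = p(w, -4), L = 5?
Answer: 408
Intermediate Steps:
N(w) = 5
m(f, j) = 5 + f + j (m(f, j) = (f + j) + 5 = 5 + f + j)
Z(m(-1*2, -4)) + 427 = -19 + 427 = 408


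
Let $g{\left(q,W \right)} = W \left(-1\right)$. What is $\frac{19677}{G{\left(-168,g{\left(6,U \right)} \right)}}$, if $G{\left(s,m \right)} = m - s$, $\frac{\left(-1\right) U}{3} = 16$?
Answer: $\frac{6559}{72} \approx 91.097$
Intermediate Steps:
$U = -48$ ($U = \left(-3\right) 16 = -48$)
$g{\left(q,W \right)} = - W$
$\frac{19677}{G{\left(-168,g{\left(6,U \right)} \right)}} = \frac{19677}{\left(-1\right) \left(-48\right) - -168} = \frac{19677}{48 + 168} = \frac{19677}{216} = 19677 \cdot \frac{1}{216} = \frac{6559}{72}$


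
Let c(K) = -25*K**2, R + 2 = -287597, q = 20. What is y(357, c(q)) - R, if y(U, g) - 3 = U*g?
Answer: -3282398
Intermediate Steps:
R = -287599 (R = -2 - 287597 = -287599)
y(U, g) = 3 + U*g
y(357, c(q)) - R = (3 + 357*(-25*20**2)) - 1*(-287599) = (3 + 357*(-25*400)) + 287599 = (3 + 357*(-10000)) + 287599 = (3 - 3570000) + 287599 = -3569997 + 287599 = -3282398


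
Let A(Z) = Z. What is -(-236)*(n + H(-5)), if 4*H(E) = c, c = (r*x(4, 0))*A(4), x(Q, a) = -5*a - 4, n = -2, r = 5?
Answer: -5192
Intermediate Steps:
x(Q, a) = -4 - 5*a
c = -80 (c = (5*(-4 - 5*0))*4 = (5*(-4 + 0))*4 = (5*(-4))*4 = -20*4 = -80)
H(E) = -20 (H(E) = (¼)*(-80) = -20)
-(-236)*(n + H(-5)) = -(-236)*(-2 - 20) = -(-236)*(-22) = -59*88 = -5192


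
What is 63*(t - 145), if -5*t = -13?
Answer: -44856/5 ≈ -8971.2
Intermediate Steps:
t = 13/5 (t = -1/5*(-13) = 13/5 ≈ 2.6000)
63*(t - 145) = 63*(13/5 - 145) = 63*(-712/5) = -44856/5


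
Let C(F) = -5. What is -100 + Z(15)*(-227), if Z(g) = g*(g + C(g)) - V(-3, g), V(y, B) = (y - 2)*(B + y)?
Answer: -47770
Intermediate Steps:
V(y, B) = (-2 + y)*(B + y)
Z(g) = -15 + 5*g + g*(-5 + g) (Z(g) = g*(g - 5) - ((-3)² - 2*g - 2*(-3) + g*(-3)) = g*(-5 + g) - (9 - 2*g + 6 - 3*g) = g*(-5 + g) - (15 - 5*g) = g*(-5 + g) + (-15 + 5*g) = -15 + 5*g + g*(-5 + g))
-100 + Z(15)*(-227) = -100 + (-15 + 15²)*(-227) = -100 + (-15 + 225)*(-227) = -100 + 210*(-227) = -100 - 47670 = -47770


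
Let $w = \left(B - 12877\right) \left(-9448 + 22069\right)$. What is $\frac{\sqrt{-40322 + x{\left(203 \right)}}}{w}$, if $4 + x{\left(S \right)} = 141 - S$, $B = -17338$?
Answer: $- \frac{2 i \sqrt{10097}}{381343515} \approx - 5.27 \cdot 10^{-7} i$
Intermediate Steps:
$w = -381343515$ ($w = \left(-17338 - 12877\right) \left(-9448 + 22069\right) = \left(-30215\right) 12621 = -381343515$)
$x{\left(S \right)} = 137 - S$ ($x{\left(S \right)} = -4 - \left(-141 + S\right) = 137 - S$)
$\frac{\sqrt{-40322 + x{\left(203 \right)}}}{w} = \frac{\sqrt{-40322 + \left(137 - 203\right)}}{-381343515} = \sqrt{-40322 + \left(137 - 203\right)} \left(- \frac{1}{381343515}\right) = \sqrt{-40322 - 66} \left(- \frac{1}{381343515}\right) = \sqrt{-40388} \left(- \frac{1}{381343515}\right) = 2 i \sqrt{10097} \left(- \frac{1}{381343515}\right) = - \frac{2 i \sqrt{10097}}{381343515}$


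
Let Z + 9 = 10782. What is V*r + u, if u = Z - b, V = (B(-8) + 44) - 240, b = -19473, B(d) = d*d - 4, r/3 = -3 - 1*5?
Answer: 33510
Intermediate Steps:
r = -24 (r = 3*(-3 - 1*5) = 3*(-3 - 5) = 3*(-8) = -24)
Z = 10773 (Z = -9 + 10782 = 10773)
B(d) = -4 + d² (B(d) = d² - 4 = -4 + d²)
V = -136 (V = ((-4 + (-8)²) + 44) - 240 = ((-4 + 64) + 44) - 240 = (60 + 44) - 240 = 104 - 240 = -136)
u = 30246 (u = 10773 - 1*(-19473) = 10773 + 19473 = 30246)
V*r + u = -136*(-24) + 30246 = 3264 + 30246 = 33510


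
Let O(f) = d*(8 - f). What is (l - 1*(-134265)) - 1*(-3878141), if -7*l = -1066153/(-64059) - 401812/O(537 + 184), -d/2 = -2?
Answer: 1282833108240598/319718469 ≈ 4.0124e+6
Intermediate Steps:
d = 4 (d = -2*(-2) = 4)
O(f) = 32 - 4*f (O(f) = 4*(8 - f) = 32 - 4*f)
l = -7195085816/319718469 (l = -(-1066153/(-64059) - 401812/(32 - 4*(537 + 184)))/7 = -(-1066153*(-1/64059) - 401812/(32 - 4*721))/7 = -(1066153/64059 - 401812/(32 - 2884))/7 = -(1066153/64059 - 401812/(-2852))/7 = -(1066153/64059 - 401812*(-1/2852))/7 = -(1066153/64059 + 100453/713)/7 = -⅐*7195085816/45674067 = -7195085816/319718469 ≈ -22.504)
(l - 1*(-134265)) - 1*(-3878141) = (-7195085816/319718469 - 1*(-134265)) - 1*(-3878141) = (-7195085816/319718469 + 134265) + 3878141 = 42919805154469/319718469 + 3878141 = 1282833108240598/319718469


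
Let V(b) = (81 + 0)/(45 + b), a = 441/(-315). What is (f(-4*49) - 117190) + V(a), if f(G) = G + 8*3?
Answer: -25584511/218 ≈ -1.1736e+5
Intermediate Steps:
f(G) = 24 + G (f(G) = G + 24 = 24 + G)
a = -7/5 (a = 441*(-1/315) = -7/5 ≈ -1.4000)
V(b) = 81/(45 + b)
(f(-4*49) - 117190) + V(a) = ((24 - 4*49) - 117190) + 81/(45 - 7/5) = ((24 - 196) - 117190) + 81/(218/5) = (-172 - 117190) + 81*(5/218) = -117362 + 405/218 = -25584511/218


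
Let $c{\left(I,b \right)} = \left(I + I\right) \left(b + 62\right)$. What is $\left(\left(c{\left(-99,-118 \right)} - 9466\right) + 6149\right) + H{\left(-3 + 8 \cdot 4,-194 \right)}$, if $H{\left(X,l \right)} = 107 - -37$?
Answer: $7915$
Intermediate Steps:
$c{\left(I,b \right)} = 2 I \left(62 + b\right)$
$H{\left(X,l \right)} = 144$ ($H{\left(X,l \right)} = 107 + 37 = 144$)
$\left(\left(c{\left(-99,-118 \right)} - 9466\right) + 6149\right) + H{\left(-3 + 8 \cdot 4,-194 \right)} = \left(\left(2 \left(-99\right) \left(62 - 118\right) - 9466\right) + 6149\right) + 144 = \left(\left(2 \left(-99\right) \left(-56\right) - 9466\right) + 6149\right) + 144 = \left(\left(11088 - 9466\right) + 6149\right) + 144 = \left(1622 + 6149\right) + 144 = 7771 + 144 = 7915$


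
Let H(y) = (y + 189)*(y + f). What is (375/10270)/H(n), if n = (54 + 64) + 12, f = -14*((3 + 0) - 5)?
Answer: 75/103525708 ≈ 7.2446e-7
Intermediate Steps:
f = 28 (f = -14*(3 - 5) = -14*(-2) = 28)
n = 130 (n = 118 + 12 = 130)
H(y) = (28 + y)*(189 + y) (H(y) = (y + 189)*(y + 28) = (189 + y)*(28 + y) = (28 + y)*(189 + y))
(375/10270)/H(n) = (375/10270)/(5292 + 130**2 + 217*130) = (375*(1/10270))/(5292 + 16900 + 28210) = (75/2054)/50402 = (75/2054)*(1/50402) = 75/103525708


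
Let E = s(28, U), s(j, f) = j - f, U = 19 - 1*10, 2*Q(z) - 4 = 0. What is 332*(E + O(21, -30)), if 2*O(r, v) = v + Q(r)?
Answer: 1660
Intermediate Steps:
Q(z) = 2 (Q(z) = 2 + (½)*0 = 2 + 0 = 2)
U = 9 (U = 19 - 10 = 9)
O(r, v) = 1 + v/2 (O(r, v) = (v + 2)/2 = (2 + v)/2 = 1 + v/2)
E = 19 (E = 28 - 1*9 = 28 - 9 = 19)
332*(E + O(21, -30)) = 332*(19 + (1 + (½)*(-30))) = 332*(19 + (1 - 15)) = 332*(19 - 14) = 332*5 = 1660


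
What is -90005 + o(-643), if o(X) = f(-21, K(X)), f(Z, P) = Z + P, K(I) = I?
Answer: -90669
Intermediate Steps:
f(Z, P) = P + Z
o(X) = -21 + X (o(X) = X - 21 = -21 + X)
-90005 + o(-643) = -90005 + (-21 - 643) = -90005 - 664 = -90669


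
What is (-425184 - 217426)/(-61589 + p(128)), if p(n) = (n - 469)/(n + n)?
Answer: 32901632/3153425 ≈ 10.434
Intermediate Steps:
p(n) = (-469 + n)/(2*n) (p(n) = (-469 + n)/((2*n)) = (-469 + n)*(1/(2*n)) = (-469 + n)/(2*n))
(-425184 - 217426)/(-61589 + p(128)) = (-425184 - 217426)/(-61589 + (½)*(-469 + 128)/128) = -642610/(-61589 + (½)*(1/128)*(-341)) = -642610/(-61589 - 341/256) = -642610/(-15767125/256) = -642610*(-256/15767125) = 32901632/3153425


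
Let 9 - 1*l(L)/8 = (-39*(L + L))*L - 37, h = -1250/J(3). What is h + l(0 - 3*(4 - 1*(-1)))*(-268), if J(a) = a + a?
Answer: -113178097/3 ≈ -3.7726e+7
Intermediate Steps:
J(a) = 2*a
h = -625/3 (h = -1250/(2*3) = -1250/6 = -1250*⅙ = -625/3 ≈ -208.33)
l(L) = 368 + 624*L² (l(L) = 72 - 8*((-39*(L + L))*L - 37) = 72 - 8*((-78*L)*L - 37) = 72 - 8*(-78*L² - 37) = 72 - 8*(-37 - 78*L²) = 72 + (296 + 624*L²) = 368 + 624*L²)
h + l(0 - 3*(4 - 1*(-1)))*(-268) = -625/3 + (368 + 624*(0 - 3*(4 - 1*(-1)))²)*(-268) = -625/3 + (368 + 624*(0 - 3*(4 + 1))²)*(-268) = -625/3 + (368 + 624*(0 - 3*5)²)*(-268) = -625/3 + (368 + 624*(0 - 15)²)*(-268) = -625/3 + (368 + 624*(-15)²)*(-268) = -625/3 + (368 + 624*225)*(-268) = -625/3 + (368 + 140400)*(-268) = -625/3 + 140768*(-268) = -625/3 - 37725824 = -113178097/3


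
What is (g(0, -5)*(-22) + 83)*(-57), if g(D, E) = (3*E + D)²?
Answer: 277419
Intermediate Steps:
g(D, E) = (D + 3*E)²
(g(0, -5)*(-22) + 83)*(-57) = ((0 + 3*(-5))²*(-22) + 83)*(-57) = ((0 - 15)²*(-22) + 83)*(-57) = ((-15)²*(-22) + 83)*(-57) = (225*(-22) + 83)*(-57) = (-4950 + 83)*(-57) = -4867*(-57) = 277419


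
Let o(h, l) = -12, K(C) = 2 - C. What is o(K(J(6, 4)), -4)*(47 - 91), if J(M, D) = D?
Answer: 528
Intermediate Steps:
o(K(J(6, 4)), -4)*(47 - 91) = -12*(47 - 91) = -12*(-44) = 528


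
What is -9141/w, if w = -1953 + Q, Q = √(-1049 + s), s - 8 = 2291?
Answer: 17852373/3812959 + 228525*√2/3812959 ≈ 4.7668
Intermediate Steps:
s = 2299 (s = 8 + 2291 = 2299)
Q = 25*√2 (Q = √(-1049 + 2299) = √1250 = 25*√2 ≈ 35.355)
w = -1953 + 25*√2 ≈ -1917.6
-9141/w = -9141/(-1953 + 25*√2)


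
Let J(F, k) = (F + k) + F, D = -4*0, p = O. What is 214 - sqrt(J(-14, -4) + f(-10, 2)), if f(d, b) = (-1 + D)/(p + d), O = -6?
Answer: 214 - I*sqrt(511)/4 ≈ 214.0 - 5.6513*I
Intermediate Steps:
p = -6
D = 0
J(F, k) = k + 2*F
f(d, b) = -1/(-6 + d) (f(d, b) = (-1 + 0)/(-6 + d) = -1/(-6 + d))
214 - sqrt(J(-14, -4) + f(-10, 2)) = 214 - sqrt((-4 + 2*(-14)) - 1/(-6 - 10)) = 214 - sqrt((-4 - 28) - 1/(-16)) = 214 - sqrt(-32 - 1*(-1/16)) = 214 - sqrt(-32 + 1/16) = 214 - sqrt(-511/16) = 214 - I*sqrt(511)/4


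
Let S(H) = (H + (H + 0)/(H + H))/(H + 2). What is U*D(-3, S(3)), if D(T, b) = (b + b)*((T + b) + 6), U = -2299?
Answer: -595441/50 ≈ -11909.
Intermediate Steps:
S(H) = (1/2 + H)/(2 + H) (S(H) = (H + H/((2*H)))/(2 + H) = (H + H*(1/(2*H)))/(2 + H) = (H + 1/2)/(2 + H) = (1/2 + H)/(2 + H))
D(T, b) = 2*b*(6 + T + b) (D(T, b) = (2*b)*(6 + T + b) = 2*b*(6 + T + b))
U*D(-3, S(3)) = -4598*(1/2 + 3)/(2 + 3)*(6 - 3 + (1/2 + 3)/(2 + 3)) = -4598*(7/2)/5*(6 - 3 + (7/2)/5) = -4598*(1/5)*(7/2)*(6 - 3 + (1/5)*(7/2)) = -4598*7*(6 - 3 + 7/10)/10 = -4598*7*37/(10*10) = -2299*259/50 = -595441/50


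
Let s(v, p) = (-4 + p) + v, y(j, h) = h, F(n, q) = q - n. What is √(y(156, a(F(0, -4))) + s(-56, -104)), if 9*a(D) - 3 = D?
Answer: I*√1477/3 ≈ 12.811*I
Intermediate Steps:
a(D) = ⅓ + D/9
s(v, p) = -4 + p + v
√(y(156, a(F(0, -4))) + s(-56, -104)) = √((⅓ + (-4 - 1*0)/9) + (-4 - 104 - 56)) = √((⅓ + (-4 + 0)/9) - 164) = √((⅓ + (⅑)*(-4)) - 164) = √((⅓ - 4/9) - 164) = √(-⅑ - 164) = √(-1477/9) = I*√1477/3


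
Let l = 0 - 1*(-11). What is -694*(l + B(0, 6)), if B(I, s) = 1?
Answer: -8328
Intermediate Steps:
l = 11 (l = 0 + 11 = 11)
-694*(l + B(0, 6)) = -694*(11 + 1) = -694*12 = -8328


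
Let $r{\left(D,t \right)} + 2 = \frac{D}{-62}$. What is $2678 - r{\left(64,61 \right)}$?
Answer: $\frac{83112}{31} \approx 2681.0$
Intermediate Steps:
$r{\left(D,t \right)} = -2 - \frac{D}{62}$ ($r{\left(D,t \right)} = -2 + \frac{D}{-62} = -2 + D \left(- \frac{1}{62}\right) = -2 - \frac{D}{62}$)
$2678 - r{\left(64,61 \right)} = 2678 - \left(-2 - \frac{32}{31}\right) = 2678 - - \frac{94}{31} = 2678 + \frac{94}{31} = \frac{83112}{31}$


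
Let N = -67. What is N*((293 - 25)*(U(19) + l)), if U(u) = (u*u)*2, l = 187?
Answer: -16322004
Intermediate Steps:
U(u) = 2*u**2 (U(u) = u**2*2 = 2*u**2)
N*((293 - 25)*(U(19) + l)) = -67*(293 - 25)*(2*19**2 + 187) = -17956*(2*361 + 187) = -17956*(722 + 187) = -17956*909 = -67*243612 = -16322004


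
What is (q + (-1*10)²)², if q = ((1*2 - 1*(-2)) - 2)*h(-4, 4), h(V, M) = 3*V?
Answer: 5776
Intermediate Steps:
q = -24 (q = ((1*2 - 1*(-2)) - 2)*(3*(-4)) = ((2 + 2) - 2)*(-12) = (4 - 2)*(-12) = 2*(-12) = -24)
(q + (-1*10)²)² = (-24 + (-1*10)²)² = (-24 + (-10)²)² = (-24 + 100)² = 76² = 5776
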